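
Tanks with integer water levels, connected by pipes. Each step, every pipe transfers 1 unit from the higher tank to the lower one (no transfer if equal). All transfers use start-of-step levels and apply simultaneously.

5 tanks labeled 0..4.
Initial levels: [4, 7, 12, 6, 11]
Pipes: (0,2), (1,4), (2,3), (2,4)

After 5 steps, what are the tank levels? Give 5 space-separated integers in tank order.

Step 1: flows [2->0,4->1,2->3,2->4] -> levels [5 8 9 7 11]
Step 2: flows [2->0,4->1,2->3,4->2] -> levels [6 9 8 8 9]
Step 3: flows [2->0,1=4,2=3,4->2] -> levels [7 9 8 8 8]
Step 4: flows [2->0,1->4,2=3,2=4] -> levels [8 8 7 8 9]
Step 5: flows [0->2,4->1,3->2,4->2] -> levels [7 9 10 7 7]

Answer: 7 9 10 7 7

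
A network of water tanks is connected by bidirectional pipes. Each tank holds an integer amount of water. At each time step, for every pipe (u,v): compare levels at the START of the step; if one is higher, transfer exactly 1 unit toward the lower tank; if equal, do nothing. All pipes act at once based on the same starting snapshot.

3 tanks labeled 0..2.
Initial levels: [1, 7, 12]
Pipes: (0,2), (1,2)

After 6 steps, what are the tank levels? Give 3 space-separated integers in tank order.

Step 1: flows [2->0,2->1] -> levels [2 8 10]
Step 2: flows [2->0,2->1] -> levels [3 9 8]
Step 3: flows [2->0,1->2] -> levels [4 8 8]
Step 4: flows [2->0,1=2] -> levels [5 8 7]
Step 5: flows [2->0,1->2] -> levels [6 7 7]
Step 6: flows [2->0,1=2] -> levels [7 7 6]

Answer: 7 7 6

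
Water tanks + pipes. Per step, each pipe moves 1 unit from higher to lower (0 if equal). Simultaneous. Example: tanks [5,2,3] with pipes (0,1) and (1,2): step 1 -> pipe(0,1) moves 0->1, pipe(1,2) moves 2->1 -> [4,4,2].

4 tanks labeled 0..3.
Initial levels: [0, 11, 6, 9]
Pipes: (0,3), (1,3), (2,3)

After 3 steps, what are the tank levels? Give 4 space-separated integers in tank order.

Step 1: flows [3->0,1->3,3->2] -> levels [1 10 7 8]
Step 2: flows [3->0,1->3,3->2] -> levels [2 9 8 7]
Step 3: flows [3->0,1->3,2->3] -> levels [3 8 7 8]

Answer: 3 8 7 8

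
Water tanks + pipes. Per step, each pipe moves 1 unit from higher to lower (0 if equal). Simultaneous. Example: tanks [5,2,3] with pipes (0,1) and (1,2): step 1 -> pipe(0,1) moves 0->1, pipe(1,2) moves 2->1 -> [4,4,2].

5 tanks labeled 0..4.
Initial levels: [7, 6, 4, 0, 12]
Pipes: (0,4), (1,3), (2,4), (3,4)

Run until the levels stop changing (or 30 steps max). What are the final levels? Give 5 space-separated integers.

Step 1: flows [4->0,1->3,4->2,4->3] -> levels [8 5 5 2 9]
Step 2: flows [4->0,1->3,4->2,4->3] -> levels [9 4 6 4 6]
Step 3: flows [0->4,1=3,2=4,4->3] -> levels [8 4 6 5 6]
Step 4: flows [0->4,3->1,2=4,4->3] -> levels [7 5 6 5 6]
Step 5: flows [0->4,1=3,2=4,4->3] -> levels [6 5 6 6 6]
Step 6: flows [0=4,3->1,2=4,3=4] -> levels [6 6 6 5 6]
Step 7: flows [0=4,1->3,2=4,4->3] -> levels [6 5 6 7 5]
Step 8: flows [0->4,3->1,2->4,3->4] -> levels [5 6 5 5 8]
Step 9: flows [4->0,1->3,4->2,4->3] -> levels [6 5 6 7 5]
  -> period-2 cycle: step 9 state = step 7 state; never stabilizes
  -> state at step 30: (30-7) mod 2 = 1, same as step 8 -> [5 6 5 5 8]

Answer: 5 6 5 5 8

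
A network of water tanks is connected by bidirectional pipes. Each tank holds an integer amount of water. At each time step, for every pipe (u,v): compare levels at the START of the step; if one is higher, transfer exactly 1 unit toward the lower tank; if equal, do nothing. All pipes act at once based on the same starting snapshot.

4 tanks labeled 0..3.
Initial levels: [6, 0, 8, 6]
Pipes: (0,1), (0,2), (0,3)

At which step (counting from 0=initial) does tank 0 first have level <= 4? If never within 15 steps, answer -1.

Step 1: flows [0->1,2->0,0=3] -> levels [6 1 7 6]
Step 2: flows [0->1,2->0,0=3] -> levels [6 2 6 6]
Step 3: flows [0->1,0=2,0=3] -> levels [5 3 6 6]
Step 4: flows [0->1,2->0,3->0] -> levels [6 4 5 5]
Step 5: flows [0->1,0->2,0->3] -> levels [3 5 6 6]
Tank 0 first reaches <=4 at step 5

Answer: 5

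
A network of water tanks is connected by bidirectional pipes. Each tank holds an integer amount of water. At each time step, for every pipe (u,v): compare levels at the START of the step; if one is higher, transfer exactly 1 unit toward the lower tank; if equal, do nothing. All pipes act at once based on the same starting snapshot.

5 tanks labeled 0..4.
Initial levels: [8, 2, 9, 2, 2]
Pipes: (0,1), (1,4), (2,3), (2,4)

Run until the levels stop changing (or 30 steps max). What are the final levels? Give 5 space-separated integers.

Answer: 4 6 5 4 4

Derivation:
Step 1: flows [0->1,1=4,2->3,2->4] -> levels [7 3 7 3 3]
Step 2: flows [0->1,1=4,2->3,2->4] -> levels [6 4 5 4 4]
Step 3: flows [0->1,1=4,2->3,2->4] -> levels [5 5 3 5 5]
Step 4: flows [0=1,1=4,3->2,4->2] -> levels [5 5 5 4 4]
Step 5: flows [0=1,1->4,2->3,2->4] -> levels [5 4 3 5 6]
Step 6: flows [0->1,4->1,3->2,4->2] -> levels [4 6 5 4 4]
Step 7: flows [1->0,1->4,2->3,2->4] -> levels [5 4 3 5 6]
  -> period-2 cycle: step 7 state = step 5 state; never stabilizes
  -> state at step 30: (30-5) mod 2 = 1, same as step 6 -> [4 6 5 4 4]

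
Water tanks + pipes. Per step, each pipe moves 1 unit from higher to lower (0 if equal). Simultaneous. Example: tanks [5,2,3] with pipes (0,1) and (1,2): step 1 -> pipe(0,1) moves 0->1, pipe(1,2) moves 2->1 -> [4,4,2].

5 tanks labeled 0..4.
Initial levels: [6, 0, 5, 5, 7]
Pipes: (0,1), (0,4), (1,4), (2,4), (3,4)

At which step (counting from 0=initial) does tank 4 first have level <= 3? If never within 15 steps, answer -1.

Step 1: flows [0->1,4->0,4->1,4->2,4->3] -> levels [6 2 6 6 3]
Tank 4 first reaches <=3 at step 1

Answer: 1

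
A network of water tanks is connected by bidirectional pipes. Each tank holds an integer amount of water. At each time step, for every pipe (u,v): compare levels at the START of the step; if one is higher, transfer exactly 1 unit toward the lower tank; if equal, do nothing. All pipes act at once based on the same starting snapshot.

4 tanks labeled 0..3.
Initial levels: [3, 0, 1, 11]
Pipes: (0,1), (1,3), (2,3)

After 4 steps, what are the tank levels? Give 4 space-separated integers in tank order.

Answer: 3 4 5 3

Derivation:
Step 1: flows [0->1,3->1,3->2] -> levels [2 2 2 9]
Step 2: flows [0=1,3->1,3->2] -> levels [2 3 3 7]
Step 3: flows [1->0,3->1,3->2] -> levels [3 3 4 5]
Step 4: flows [0=1,3->1,3->2] -> levels [3 4 5 3]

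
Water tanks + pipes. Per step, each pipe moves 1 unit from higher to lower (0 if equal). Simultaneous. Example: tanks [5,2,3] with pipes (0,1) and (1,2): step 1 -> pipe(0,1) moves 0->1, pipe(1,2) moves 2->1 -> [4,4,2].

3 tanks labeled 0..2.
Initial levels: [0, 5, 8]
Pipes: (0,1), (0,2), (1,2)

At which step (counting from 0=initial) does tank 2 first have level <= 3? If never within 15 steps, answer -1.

Step 1: flows [1->0,2->0,2->1] -> levels [2 5 6]
Step 2: flows [1->0,2->0,2->1] -> levels [4 5 4]
Step 3: flows [1->0,0=2,1->2] -> levels [5 3 5]
Step 4: flows [0->1,0=2,2->1] -> levels [4 5 4]
  -> period-2 cycle (repeats step 2); tank 2 never drops to <=3
Tank 2 never reaches <=3 within 15 steps

Answer: -1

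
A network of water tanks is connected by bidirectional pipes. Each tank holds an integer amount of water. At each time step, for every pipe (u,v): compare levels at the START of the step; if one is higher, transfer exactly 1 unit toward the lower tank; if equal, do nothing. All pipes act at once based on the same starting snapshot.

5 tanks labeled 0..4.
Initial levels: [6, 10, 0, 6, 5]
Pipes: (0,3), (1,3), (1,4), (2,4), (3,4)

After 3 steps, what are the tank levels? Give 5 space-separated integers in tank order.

Step 1: flows [0=3,1->3,1->4,4->2,3->4] -> levels [6 8 1 6 6]
Step 2: flows [0=3,1->3,1->4,4->2,3=4] -> levels [6 6 2 7 6]
Step 3: flows [3->0,3->1,1=4,4->2,3->4] -> levels [7 7 3 4 6]

Answer: 7 7 3 4 6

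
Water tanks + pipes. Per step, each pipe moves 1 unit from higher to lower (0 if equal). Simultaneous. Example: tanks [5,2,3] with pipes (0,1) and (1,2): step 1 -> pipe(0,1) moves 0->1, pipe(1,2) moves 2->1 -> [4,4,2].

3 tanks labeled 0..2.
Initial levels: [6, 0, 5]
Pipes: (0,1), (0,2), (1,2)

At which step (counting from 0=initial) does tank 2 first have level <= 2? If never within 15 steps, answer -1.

Step 1: flows [0->1,0->2,2->1] -> levels [4 2 5]
Step 2: flows [0->1,2->0,2->1] -> levels [4 4 3]
Step 3: flows [0=1,0->2,1->2] -> levels [3 3 5]
Step 4: flows [0=1,2->0,2->1] -> levels [4 4 3]
  -> period-2 cycle (repeats step 2); tank 2 never drops to <=2
Tank 2 never reaches <=2 within 15 steps

Answer: -1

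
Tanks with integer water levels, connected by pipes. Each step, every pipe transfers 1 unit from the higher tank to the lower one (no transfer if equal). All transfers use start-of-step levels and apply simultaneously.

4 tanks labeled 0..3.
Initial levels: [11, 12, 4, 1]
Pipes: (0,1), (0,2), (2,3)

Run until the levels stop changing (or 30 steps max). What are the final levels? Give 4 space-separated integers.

Step 1: flows [1->0,0->2,2->3] -> levels [11 11 4 2]
Step 2: flows [0=1,0->2,2->3] -> levels [10 11 4 3]
Step 3: flows [1->0,0->2,2->3] -> levels [10 10 4 4]
Step 4: flows [0=1,0->2,2=3] -> levels [9 10 5 4]
Step 5: flows [1->0,0->2,2->3] -> levels [9 9 5 5]
Step 6: flows [0=1,0->2,2=3] -> levels [8 9 6 5]
Step 7: flows [1->0,0->2,2->3] -> levels [8 8 6 6]
Step 8: flows [0=1,0->2,2=3] -> levels [7 8 7 6]
Step 9: flows [1->0,0=2,2->3] -> levels [8 7 6 7]
Step 10: flows [0->1,0->2,3->2] -> levels [6 8 8 6]
Step 11: flows [1->0,2->0,2->3] -> levels [8 7 6 7]
  -> period-2 cycle: step 11 state = step 9 state; never stabilizes
  -> state at step 30: (30-9) mod 2 = 1, same as step 10 -> [6 8 8 6]

Answer: 6 8 8 6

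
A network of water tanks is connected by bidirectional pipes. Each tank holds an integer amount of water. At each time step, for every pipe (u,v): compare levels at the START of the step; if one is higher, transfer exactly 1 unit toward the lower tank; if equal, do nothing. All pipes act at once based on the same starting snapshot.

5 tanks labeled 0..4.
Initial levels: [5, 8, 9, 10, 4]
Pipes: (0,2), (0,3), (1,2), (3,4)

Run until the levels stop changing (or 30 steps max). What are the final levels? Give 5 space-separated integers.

Step 1: flows [2->0,3->0,2->1,3->4] -> levels [7 9 7 8 5]
Step 2: flows [0=2,3->0,1->2,3->4] -> levels [8 8 8 6 6]
Step 3: flows [0=2,0->3,1=2,3=4] -> levels [7 8 8 7 6]
Step 4: flows [2->0,0=3,1=2,3->4] -> levels [8 8 7 6 7]
Step 5: flows [0->2,0->3,1->2,4->3] -> levels [6 7 9 8 6]
Step 6: flows [2->0,3->0,2->1,3->4] -> levels [8 8 7 6 7]
  -> period-2 cycle: step 6 state = step 4 state; never stabilizes
  -> state at step 30: (30-4) mod 2 = 0, same as step 4 -> [8 8 7 6 7]

Answer: 8 8 7 6 7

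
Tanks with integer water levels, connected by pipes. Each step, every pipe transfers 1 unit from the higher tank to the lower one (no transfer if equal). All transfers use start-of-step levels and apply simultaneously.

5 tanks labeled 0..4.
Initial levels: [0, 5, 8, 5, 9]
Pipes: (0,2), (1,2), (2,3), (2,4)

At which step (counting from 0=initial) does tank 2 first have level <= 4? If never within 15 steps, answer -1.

Step 1: flows [2->0,2->1,2->3,4->2] -> levels [1 6 6 6 8]
Step 2: flows [2->0,1=2,2=3,4->2] -> levels [2 6 6 6 7]
Step 3: flows [2->0,1=2,2=3,4->2] -> levels [3 6 6 6 6]
Step 4: flows [2->0,1=2,2=3,2=4] -> levels [4 6 5 6 6]
Step 5: flows [2->0,1->2,3->2,4->2] -> levels [5 5 7 5 5]
Step 6: flows [2->0,2->1,2->3,2->4] -> levels [6 6 3 6 6]
Tank 2 first reaches <=4 at step 6

Answer: 6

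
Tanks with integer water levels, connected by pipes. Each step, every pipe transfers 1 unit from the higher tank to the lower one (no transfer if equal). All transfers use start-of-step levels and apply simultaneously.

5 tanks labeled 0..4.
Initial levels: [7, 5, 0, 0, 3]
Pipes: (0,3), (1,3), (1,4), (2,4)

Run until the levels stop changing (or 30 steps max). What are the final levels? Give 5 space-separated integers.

Answer: 4 3 2 2 4

Derivation:
Step 1: flows [0->3,1->3,1->4,4->2] -> levels [6 3 1 2 3]
Step 2: flows [0->3,1->3,1=4,4->2] -> levels [5 2 2 4 2]
Step 3: flows [0->3,3->1,1=4,2=4] -> levels [4 3 2 4 2]
Step 4: flows [0=3,3->1,1->4,2=4] -> levels [4 3 2 3 3]
Step 5: flows [0->3,1=3,1=4,4->2] -> levels [3 3 3 4 2]
Step 6: flows [3->0,3->1,1->4,2->4] -> levels [4 3 2 2 4]
Step 7: flows [0->3,1->3,4->1,4->2] -> levels [3 3 3 4 2]
  -> period-2 cycle: step 7 state = step 5 state; never stabilizes
  -> state at step 30: (30-5) mod 2 = 1, same as step 6 -> [4 3 2 2 4]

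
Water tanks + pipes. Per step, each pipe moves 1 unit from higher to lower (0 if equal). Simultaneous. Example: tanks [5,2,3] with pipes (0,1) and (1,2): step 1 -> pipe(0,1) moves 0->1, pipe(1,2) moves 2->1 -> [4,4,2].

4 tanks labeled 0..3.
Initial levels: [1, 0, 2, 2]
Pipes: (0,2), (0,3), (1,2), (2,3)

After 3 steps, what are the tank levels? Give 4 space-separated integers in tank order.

Step 1: flows [2->0,3->0,2->1,2=3] -> levels [3 1 0 1]
Step 2: flows [0->2,0->3,1->2,3->2] -> levels [1 0 3 1]
Step 3: flows [2->0,0=3,2->1,2->3] -> levels [2 1 0 2]

Answer: 2 1 0 2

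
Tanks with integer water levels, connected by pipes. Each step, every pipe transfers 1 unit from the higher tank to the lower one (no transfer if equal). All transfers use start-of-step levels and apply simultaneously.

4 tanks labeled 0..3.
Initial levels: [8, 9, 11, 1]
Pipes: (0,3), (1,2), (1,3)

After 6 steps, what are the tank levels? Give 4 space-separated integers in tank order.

Step 1: flows [0->3,2->1,1->3] -> levels [7 9 10 3]
Step 2: flows [0->3,2->1,1->3] -> levels [6 9 9 5]
Step 3: flows [0->3,1=2,1->3] -> levels [5 8 9 7]
Step 4: flows [3->0,2->1,1->3] -> levels [6 8 8 7]
Step 5: flows [3->0,1=2,1->3] -> levels [7 7 8 7]
Step 6: flows [0=3,2->1,1=3] -> levels [7 8 7 7]

Answer: 7 8 7 7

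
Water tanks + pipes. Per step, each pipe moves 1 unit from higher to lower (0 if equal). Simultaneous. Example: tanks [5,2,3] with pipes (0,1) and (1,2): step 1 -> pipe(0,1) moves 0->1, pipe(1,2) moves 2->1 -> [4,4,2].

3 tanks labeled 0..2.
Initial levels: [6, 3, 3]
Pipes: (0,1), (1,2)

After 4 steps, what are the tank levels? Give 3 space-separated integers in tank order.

Step 1: flows [0->1,1=2] -> levels [5 4 3]
Step 2: flows [0->1,1->2] -> levels [4 4 4]
Step 3: flows [0=1,1=2] -> levels [4 4 4]
  -> stable; steps 4..4 unchanged -> [4 4 4]

Answer: 4 4 4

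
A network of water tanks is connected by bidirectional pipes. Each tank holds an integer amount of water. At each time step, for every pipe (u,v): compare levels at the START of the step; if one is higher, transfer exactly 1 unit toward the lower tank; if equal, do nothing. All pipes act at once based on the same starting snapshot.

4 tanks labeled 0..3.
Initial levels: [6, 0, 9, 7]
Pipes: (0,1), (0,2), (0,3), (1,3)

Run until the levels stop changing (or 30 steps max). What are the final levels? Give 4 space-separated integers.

Answer: 7 5 5 5

Derivation:
Step 1: flows [0->1,2->0,3->0,3->1] -> levels [7 2 8 5]
Step 2: flows [0->1,2->0,0->3,3->1] -> levels [6 4 7 5]
Step 3: flows [0->1,2->0,0->3,3->1] -> levels [5 6 6 5]
Step 4: flows [1->0,2->0,0=3,1->3] -> levels [7 4 5 6]
Step 5: flows [0->1,0->2,0->3,3->1] -> levels [4 6 6 6]
Step 6: flows [1->0,2->0,3->0,1=3] -> levels [7 5 5 5]
Step 7: flows [0->1,0->2,0->3,1=3] -> levels [4 6 6 6]
  -> period-2 cycle: step 7 state = step 5 state; never stabilizes
  -> state at step 30: (30-5) mod 2 = 1, same as step 6 -> [7 5 5 5]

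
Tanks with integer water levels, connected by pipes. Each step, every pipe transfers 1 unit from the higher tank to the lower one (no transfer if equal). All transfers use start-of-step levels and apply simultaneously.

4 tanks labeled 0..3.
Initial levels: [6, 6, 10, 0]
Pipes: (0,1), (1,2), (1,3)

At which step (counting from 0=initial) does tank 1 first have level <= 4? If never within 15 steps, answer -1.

Step 1: flows [0=1,2->1,1->3] -> levels [6 6 9 1]
Step 2: flows [0=1,2->1,1->3] -> levels [6 6 8 2]
Step 3: flows [0=1,2->1,1->3] -> levels [6 6 7 3]
Step 4: flows [0=1,2->1,1->3] -> levels [6 6 6 4]
Step 5: flows [0=1,1=2,1->3] -> levels [6 5 6 5]
Step 6: flows [0->1,2->1,1=3] -> levels [5 7 5 5]
Step 7: flows [1->0,1->2,1->3] -> levels [6 4 6 6]
Tank 1 first reaches <=4 at step 7

Answer: 7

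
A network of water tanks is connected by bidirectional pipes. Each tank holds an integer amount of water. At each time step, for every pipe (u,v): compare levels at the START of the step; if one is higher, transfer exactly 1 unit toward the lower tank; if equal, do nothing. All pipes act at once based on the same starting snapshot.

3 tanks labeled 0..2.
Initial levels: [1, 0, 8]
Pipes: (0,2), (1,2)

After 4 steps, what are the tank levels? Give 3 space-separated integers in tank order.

Answer: 3 2 4

Derivation:
Step 1: flows [2->0,2->1] -> levels [2 1 6]
Step 2: flows [2->0,2->1] -> levels [3 2 4]
Step 3: flows [2->0,2->1] -> levels [4 3 2]
Step 4: flows [0->2,1->2] -> levels [3 2 4]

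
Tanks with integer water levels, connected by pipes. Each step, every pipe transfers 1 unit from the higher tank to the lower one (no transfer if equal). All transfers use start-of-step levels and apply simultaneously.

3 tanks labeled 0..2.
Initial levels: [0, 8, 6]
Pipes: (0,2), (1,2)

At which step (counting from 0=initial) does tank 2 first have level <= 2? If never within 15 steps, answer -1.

Step 1: flows [2->0,1->2] -> levels [1 7 6]
Step 2: flows [2->0,1->2] -> levels [2 6 6]
Step 3: flows [2->0,1=2] -> levels [3 6 5]
Step 4: flows [2->0,1->2] -> levels [4 5 5]
Step 5: flows [2->0,1=2] -> levels [5 5 4]
Step 6: flows [0->2,1->2] -> levels [4 4 6]
Step 7: flows [2->0,2->1] -> levels [5 5 4]
  -> period-2 cycle (repeats step 5); tank 2 never drops to <=2
Tank 2 never reaches <=2 within 15 steps

Answer: -1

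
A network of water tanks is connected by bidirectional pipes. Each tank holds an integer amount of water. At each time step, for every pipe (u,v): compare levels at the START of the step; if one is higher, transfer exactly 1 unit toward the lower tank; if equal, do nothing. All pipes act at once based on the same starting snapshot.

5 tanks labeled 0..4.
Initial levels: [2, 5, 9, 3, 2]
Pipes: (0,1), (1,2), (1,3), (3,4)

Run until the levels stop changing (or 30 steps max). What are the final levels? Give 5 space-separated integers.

Step 1: flows [1->0,2->1,1->3,3->4] -> levels [3 4 8 3 3]
Step 2: flows [1->0,2->1,1->3,3=4] -> levels [4 3 7 4 3]
Step 3: flows [0->1,2->1,3->1,3->4] -> levels [3 6 6 2 4]
Step 4: flows [1->0,1=2,1->3,4->3] -> levels [4 4 6 4 3]
Step 5: flows [0=1,2->1,1=3,3->4] -> levels [4 5 5 3 4]
Step 6: flows [1->0,1=2,1->3,4->3] -> levels [5 3 5 5 3]
Step 7: flows [0->1,2->1,3->1,3->4] -> levels [4 6 4 3 4]
Step 8: flows [1->0,1->2,1->3,4->3] -> levels [5 3 5 5 3]
  -> period-2 cycle: step 8 state = step 6 state; never stabilizes
  -> state at step 30: (30-6) mod 2 = 0, same as step 6 -> [5 3 5 5 3]

Answer: 5 3 5 5 3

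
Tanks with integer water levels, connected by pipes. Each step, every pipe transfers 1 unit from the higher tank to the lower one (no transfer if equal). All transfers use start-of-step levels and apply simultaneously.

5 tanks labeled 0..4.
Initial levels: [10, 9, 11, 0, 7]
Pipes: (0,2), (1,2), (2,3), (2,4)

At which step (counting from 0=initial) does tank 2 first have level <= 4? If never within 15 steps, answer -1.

Step 1: flows [2->0,2->1,2->3,2->4] -> levels [11 10 7 1 8]
Step 2: flows [0->2,1->2,2->3,4->2] -> levels [10 9 9 2 7]
Step 3: flows [0->2,1=2,2->3,2->4] -> levels [9 9 8 3 8]
Step 4: flows [0->2,1->2,2->3,2=4] -> levels [8 8 9 4 8]
Step 5: flows [2->0,2->1,2->3,2->4] -> levels [9 9 5 5 9]
Step 6: flows [0->2,1->2,2=3,4->2] -> levels [8 8 8 5 8]
Step 7: flows [0=2,1=2,2->3,2=4] -> levels [8 8 7 6 8]
Step 8: flows [0->2,1->2,2->3,4->2] -> levels [7 7 9 7 7]
Step 9: flows [2->0,2->1,2->3,2->4] -> levels [8 8 5 8 8]
Step 10: flows [0->2,1->2,3->2,4->2] -> levels [7 7 9 7 7]
  -> period-2 cycle (repeats step 8); tank 2 never drops to <=4
Tank 2 never reaches <=4 within 15 steps

Answer: -1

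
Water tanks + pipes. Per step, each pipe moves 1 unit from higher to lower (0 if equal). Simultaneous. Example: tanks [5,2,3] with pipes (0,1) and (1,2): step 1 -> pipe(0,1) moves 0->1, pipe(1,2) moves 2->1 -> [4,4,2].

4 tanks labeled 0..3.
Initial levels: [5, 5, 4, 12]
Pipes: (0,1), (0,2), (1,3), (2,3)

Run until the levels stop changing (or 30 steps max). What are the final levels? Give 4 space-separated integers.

Step 1: flows [0=1,0->2,3->1,3->2] -> levels [4 6 6 10]
Step 2: flows [1->0,2->0,3->1,3->2] -> levels [6 6 6 8]
Step 3: flows [0=1,0=2,3->1,3->2] -> levels [6 7 7 6]
Step 4: flows [1->0,2->0,1->3,2->3] -> levels [8 5 5 8]
Step 5: flows [0->1,0->2,3->1,3->2] -> levels [6 7 7 6]
  -> period-2 cycle: step 5 state = step 3 state; never stabilizes
  -> state at step 30: (30-3) mod 2 = 1, same as step 4 -> [8 5 5 8]

Answer: 8 5 5 8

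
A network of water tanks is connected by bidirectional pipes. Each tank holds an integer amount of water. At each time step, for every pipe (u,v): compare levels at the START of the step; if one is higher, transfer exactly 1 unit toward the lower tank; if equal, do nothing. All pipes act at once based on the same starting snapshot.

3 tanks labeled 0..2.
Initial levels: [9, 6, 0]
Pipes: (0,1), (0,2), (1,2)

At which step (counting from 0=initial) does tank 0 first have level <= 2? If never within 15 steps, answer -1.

Answer: -1

Derivation:
Step 1: flows [0->1,0->2,1->2] -> levels [7 6 2]
Step 2: flows [0->1,0->2,1->2] -> levels [5 6 4]
Step 3: flows [1->0,0->2,1->2] -> levels [5 4 6]
Step 4: flows [0->1,2->0,2->1] -> levels [5 6 4]
  -> period-2 cycle (repeats step 2); tank 0 never drops to <=2
Tank 0 never reaches <=2 within 15 steps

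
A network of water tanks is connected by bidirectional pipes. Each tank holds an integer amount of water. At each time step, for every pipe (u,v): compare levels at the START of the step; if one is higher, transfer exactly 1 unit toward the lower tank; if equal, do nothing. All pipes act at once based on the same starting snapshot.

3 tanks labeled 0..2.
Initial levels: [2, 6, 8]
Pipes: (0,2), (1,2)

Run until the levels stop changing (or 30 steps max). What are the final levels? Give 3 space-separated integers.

Answer: 5 5 6

Derivation:
Step 1: flows [2->0,2->1] -> levels [3 7 6]
Step 2: flows [2->0,1->2] -> levels [4 6 6]
Step 3: flows [2->0,1=2] -> levels [5 6 5]
Step 4: flows [0=2,1->2] -> levels [5 5 6]
Step 5: flows [2->0,2->1] -> levels [6 6 4]
Step 6: flows [0->2,1->2] -> levels [5 5 6]
  -> period-2 cycle: step 6 state = step 4 state; never stabilizes
  -> state at step 30: (30-4) mod 2 = 0, same as step 4 -> [5 5 6]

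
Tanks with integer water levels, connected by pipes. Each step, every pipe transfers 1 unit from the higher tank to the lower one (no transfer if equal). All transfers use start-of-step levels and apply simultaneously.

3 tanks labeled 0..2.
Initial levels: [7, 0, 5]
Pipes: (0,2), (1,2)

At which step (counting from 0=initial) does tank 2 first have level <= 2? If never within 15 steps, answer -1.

Step 1: flows [0->2,2->1] -> levels [6 1 5]
Step 2: flows [0->2,2->1] -> levels [5 2 5]
Step 3: flows [0=2,2->1] -> levels [5 3 4]
Step 4: flows [0->2,2->1] -> levels [4 4 4]
Step 5: flows [0=2,1=2] -> levels [4 4 4]
  -> stable; tank 2 stays at 4 > 2
Tank 2 never reaches <=2 within 15 steps

Answer: -1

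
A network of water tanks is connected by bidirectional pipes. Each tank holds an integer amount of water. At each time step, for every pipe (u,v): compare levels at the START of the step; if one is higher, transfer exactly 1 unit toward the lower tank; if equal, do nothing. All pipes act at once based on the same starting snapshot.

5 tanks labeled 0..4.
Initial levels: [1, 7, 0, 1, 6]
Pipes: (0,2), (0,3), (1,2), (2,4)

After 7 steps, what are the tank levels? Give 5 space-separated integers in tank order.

Step 1: flows [0->2,0=3,1->2,4->2] -> levels [0 6 3 1 5]
Step 2: flows [2->0,3->0,1->2,4->2] -> levels [2 5 4 0 4]
Step 3: flows [2->0,0->3,1->2,2=4] -> levels [2 4 4 1 4]
Step 4: flows [2->0,0->3,1=2,2=4] -> levels [2 4 3 2 4]
Step 5: flows [2->0,0=3,1->2,4->2] -> levels [3 3 4 2 3]
Step 6: flows [2->0,0->3,2->1,2->4] -> levels [3 4 1 3 4]
Step 7: flows [0->2,0=3,1->2,4->2] -> levels [2 3 4 3 3]

Answer: 2 3 4 3 3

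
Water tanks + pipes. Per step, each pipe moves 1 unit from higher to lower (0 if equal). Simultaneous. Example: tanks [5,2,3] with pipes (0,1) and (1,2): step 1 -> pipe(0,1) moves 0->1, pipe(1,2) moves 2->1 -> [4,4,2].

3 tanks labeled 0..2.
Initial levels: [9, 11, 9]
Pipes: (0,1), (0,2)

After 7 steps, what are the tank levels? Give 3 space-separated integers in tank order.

Answer: 11 9 9

Derivation:
Step 1: flows [1->0,0=2] -> levels [10 10 9]
Step 2: flows [0=1,0->2] -> levels [9 10 10]
Step 3: flows [1->0,2->0] -> levels [11 9 9]
Step 4: flows [0->1,0->2] -> levels [9 10 10]
  -> period-2 cycle: step 4 state = step 2 state
  -> state at step 7: (7-2) mod 2 = 1, same as step 3 -> [11 9 9]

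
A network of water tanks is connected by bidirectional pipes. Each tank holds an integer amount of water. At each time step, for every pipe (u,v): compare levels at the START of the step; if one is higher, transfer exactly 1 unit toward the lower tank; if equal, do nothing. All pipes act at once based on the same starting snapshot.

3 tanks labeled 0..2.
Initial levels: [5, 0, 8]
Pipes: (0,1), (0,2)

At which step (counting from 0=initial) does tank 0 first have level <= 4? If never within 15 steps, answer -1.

Answer: 4

Derivation:
Step 1: flows [0->1,2->0] -> levels [5 1 7]
Step 2: flows [0->1,2->0] -> levels [5 2 6]
Step 3: flows [0->1,2->0] -> levels [5 3 5]
Step 4: flows [0->1,0=2] -> levels [4 4 5]
Tank 0 first reaches <=4 at step 4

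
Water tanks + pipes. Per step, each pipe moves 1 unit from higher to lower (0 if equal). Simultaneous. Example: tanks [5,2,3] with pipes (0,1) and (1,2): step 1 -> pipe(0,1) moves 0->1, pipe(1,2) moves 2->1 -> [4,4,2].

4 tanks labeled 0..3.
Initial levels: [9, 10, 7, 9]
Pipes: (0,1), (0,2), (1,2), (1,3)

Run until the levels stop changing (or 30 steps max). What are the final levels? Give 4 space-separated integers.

Answer: 8 10 8 9

Derivation:
Step 1: flows [1->0,0->2,1->2,1->3] -> levels [9 7 9 10]
Step 2: flows [0->1,0=2,2->1,3->1] -> levels [8 10 8 9]
Step 3: flows [1->0,0=2,1->2,1->3] -> levels [9 7 9 10]
  -> period-2 cycle: step 3 state = step 1 state; never stabilizes
  -> state at step 30: (30-1) mod 2 = 1, same as step 2 -> [8 10 8 9]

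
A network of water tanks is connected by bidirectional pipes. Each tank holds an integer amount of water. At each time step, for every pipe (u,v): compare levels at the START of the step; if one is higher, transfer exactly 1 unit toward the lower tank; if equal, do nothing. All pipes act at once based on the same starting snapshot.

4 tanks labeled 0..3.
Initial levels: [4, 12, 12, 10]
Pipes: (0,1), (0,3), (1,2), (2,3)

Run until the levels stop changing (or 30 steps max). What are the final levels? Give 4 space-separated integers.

Step 1: flows [1->0,3->0,1=2,2->3] -> levels [6 11 11 10]
Step 2: flows [1->0,3->0,1=2,2->3] -> levels [8 10 10 10]
Step 3: flows [1->0,3->0,1=2,2=3] -> levels [10 9 10 9]
Step 4: flows [0->1,0->3,2->1,2->3] -> levels [8 11 8 11]
Step 5: flows [1->0,3->0,1->2,3->2] -> levels [10 9 10 9]
  -> period-2 cycle: step 5 state = step 3 state; never stabilizes
  -> state at step 30: (30-3) mod 2 = 1, same as step 4 -> [8 11 8 11]

Answer: 8 11 8 11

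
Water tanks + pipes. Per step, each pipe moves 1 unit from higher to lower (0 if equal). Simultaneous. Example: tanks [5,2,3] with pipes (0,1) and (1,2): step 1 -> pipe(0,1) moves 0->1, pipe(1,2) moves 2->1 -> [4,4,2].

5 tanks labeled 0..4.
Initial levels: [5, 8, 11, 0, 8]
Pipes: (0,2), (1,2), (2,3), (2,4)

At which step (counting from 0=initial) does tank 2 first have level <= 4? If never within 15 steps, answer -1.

Answer: 4

Derivation:
Step 1: flows [2->0,2->1,2->3,2->4] -> levels [6 9 7 1 9]
Step 2: flows [2->0,1->2,2->3,4->2] -> levels [7 8 7 2 8]
Step 3: flows [0=2,1->2,2->3,4->2] -> levels [7 7 8 3 7]
Step 4: flows [2->0,2->1,2->3,2->4] -> levels [8 8 4 4 8]
Tank 2 first reaches <=4 at step 4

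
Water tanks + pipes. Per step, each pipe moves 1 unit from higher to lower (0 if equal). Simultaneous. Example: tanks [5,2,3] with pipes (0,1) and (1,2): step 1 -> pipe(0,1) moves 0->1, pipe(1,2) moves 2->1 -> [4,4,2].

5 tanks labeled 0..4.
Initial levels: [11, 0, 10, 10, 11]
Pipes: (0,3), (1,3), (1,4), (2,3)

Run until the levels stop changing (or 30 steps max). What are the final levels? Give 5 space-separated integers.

Step 1: flows [0->3,3->1,4->1,2=3] -> levels [10 2 10 10 10]
Step 2: flows [0=3,3->1,4->1,2=3] -> levels [10 4 10 9 9]
Step 3: flows [0->3,3->1,4->1,2->3] -> levels [9 6 9 10 8]
Step 4: flows [3->0,3->1,4->1,3->2] -> levels [10 8 10 7 7]
Step 5: flows [0->3,1->3,1->4,2->3] -> levels [9 6 9 10 8]
  -> period-2 cycle: step 5 state = step 3 state; never stabilizes
  -> state at step 30: (30-3) mod 2 = 1, same as step 4 -> [10 8 10 7 7]

Answer: 10 8 10 7 7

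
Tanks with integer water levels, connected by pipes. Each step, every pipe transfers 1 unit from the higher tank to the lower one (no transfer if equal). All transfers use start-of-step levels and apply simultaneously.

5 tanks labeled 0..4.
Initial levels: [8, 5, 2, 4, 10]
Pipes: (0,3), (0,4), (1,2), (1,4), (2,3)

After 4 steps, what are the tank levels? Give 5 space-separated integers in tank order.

Answer: 6 5 7 5 6

Derivation:
Step 1: flows [0->3,4->0,1->2,4->1,3->2] -> levels [8 5 4 4 8]
Step 2: flows [0->3,0=4,1->2,4->1,2=3] -> levels [7 5 5 5 7]
Step 3: flows [0->3,0=4,1=2,4->1,2=3] -> levels [6 6 5 6 6]
Step 4: flows [0=3,0=4,1->2,1=4,3->2] -> levels [6 5 7 5 6]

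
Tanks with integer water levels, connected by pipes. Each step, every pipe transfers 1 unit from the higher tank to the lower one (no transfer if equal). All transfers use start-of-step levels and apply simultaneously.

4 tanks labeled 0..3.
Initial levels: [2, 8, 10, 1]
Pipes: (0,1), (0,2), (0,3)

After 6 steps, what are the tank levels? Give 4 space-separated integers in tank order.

Answer: 3 6 6 6

Derivation:
Step 1: flows [1->0,2->0,0->3] -> levels [3 7 9 2]
Step 2: flows [1->0,2->0,0->3] -> levels [4 6 8 3]
Step 3: flows [1->0,2->0,0->3] -> levels [5 5 7 4]
Step 4: flows [0=1,2->0,0->3] -> levels [5 5 6 5]
Step 5: flows [0=1,2->0,0=3] -> levels [6 5 5 5]
Step 6: flows [0->1,0->2,0->3] -> levels [3 6 6 6]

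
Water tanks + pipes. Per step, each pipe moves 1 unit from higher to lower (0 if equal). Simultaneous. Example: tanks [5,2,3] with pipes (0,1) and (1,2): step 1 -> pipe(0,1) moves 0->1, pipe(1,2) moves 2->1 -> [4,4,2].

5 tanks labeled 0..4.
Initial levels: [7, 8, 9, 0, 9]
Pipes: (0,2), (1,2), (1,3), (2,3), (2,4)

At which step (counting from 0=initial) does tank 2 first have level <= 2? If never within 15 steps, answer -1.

Step 1: flows [2->0,2->1,1->3,2->3,2=4] -> levels [8 8 6 2 9]
Step 2: flows [0->2,1->2,1->3,2->3,4->2] -> levels [7 6 8 4 8]
Step 3: flows [2->0,2->1,1->3,2->3,2=4] -> levels [8 6 5 6 8]
Step 4: flows [0->2,1->2,1=3,3->2,4->2] -> levels [7 5 9 5 7]
Step 5: flows [2->0,2->1,1=3,2->3,2->4] -> levels [8 6 5 6 8]
  -> period-2 cycle (repeats step 3); tank 2 never drops to <=2
Tank 2 never reaches <=2 within 15 steps

Answer: -1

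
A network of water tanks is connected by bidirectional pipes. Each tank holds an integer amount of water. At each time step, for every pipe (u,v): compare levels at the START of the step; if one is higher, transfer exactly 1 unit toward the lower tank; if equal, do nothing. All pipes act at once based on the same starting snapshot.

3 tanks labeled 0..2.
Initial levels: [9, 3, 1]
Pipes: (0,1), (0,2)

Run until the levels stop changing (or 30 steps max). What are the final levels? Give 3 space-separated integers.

Answer: 5 4 4

Derivation:
Step 1: flows [0->1,0->2] -> levels [7 4 2]
Step 2: flows [0->1,0->2] -> levels [5 5 3]
Step 3: flows [0=1,0->2] -> levels [4 5 4]
Step 4: flows [1->0,0=2] -> levels [5 4 4]
Step 5: flows [0->1,0->2] -> levels [3 5 5]
Step 6: flows [1->0,2->0] -> levels [5 4 4]
  -> period-2 cycle: step 6 state = step 4 state; never stabilizes
  -> state at step 30: (30-4) mod 2 = 0, same as step 4 -> [5 4 4]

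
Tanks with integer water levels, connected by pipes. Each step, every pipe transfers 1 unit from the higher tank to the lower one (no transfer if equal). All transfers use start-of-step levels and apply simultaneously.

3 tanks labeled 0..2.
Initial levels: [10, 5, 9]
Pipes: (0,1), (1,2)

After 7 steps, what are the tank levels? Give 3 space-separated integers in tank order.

Answer: 9 7 8

Derivation:
Step 1: flows [0->1,2->1] -> levels [9 7 8]
Step 2: flows [0->1,2->1] -> levels [8 9 7]
Step 3: flows [1->0,1->2] -> levels [9 7 8]
  -> period-2 cycle: step 3 state = step 1 state
  -> state at step 7: (7-1) mod 2 = 0, same as step 1 -> [9 7 8]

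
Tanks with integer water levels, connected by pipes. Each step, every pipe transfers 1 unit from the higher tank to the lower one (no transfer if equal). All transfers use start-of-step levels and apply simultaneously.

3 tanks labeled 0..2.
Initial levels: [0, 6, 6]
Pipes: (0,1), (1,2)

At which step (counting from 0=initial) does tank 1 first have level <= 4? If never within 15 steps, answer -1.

Answer: 3

Derivation:
Step 1: flows [1->0,1=2] -> levels [1 5 6]
Step 2: flows [1->0,2->1] -> levels [2 5 5]
Step 3: flows [1->0,1=2] -> levels [3 4 5]
Tank 1 first reaches <=4 at step 3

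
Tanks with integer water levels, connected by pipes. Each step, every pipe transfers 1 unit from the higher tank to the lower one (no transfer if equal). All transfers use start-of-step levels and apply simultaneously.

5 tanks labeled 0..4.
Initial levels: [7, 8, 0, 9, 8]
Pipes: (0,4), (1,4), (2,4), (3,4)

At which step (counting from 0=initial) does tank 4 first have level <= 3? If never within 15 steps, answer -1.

Answer: -1

Derivation:
Step 1: flows [4->0,1=4,4->2,3->4] -> levels [8 8 1 8 7]
Step 2: flows [0->4,1->4,4->2,3->4] -> levels [7 7 2 7 9]
Step 3: flows [4->0,4->1,4->2,4->3] -> levels [8 8 3 8 5]
Step 4: flows [0->4,1->4,4->2,3->4] -> levels [7 7 4 7 7]
Step 5: flows [0=4,1=4,4->2,3=4] -> levels [7 7 5 7 6]
Step 6: flows [0->4,1->4,4->2,3->4] -> levels [6 6 6 6 8]
Step 7: flows [4->0,4->1,4->2,4->3] -> levels [7 7 7 7 4]
Step 8: flows [0->4,1->4,2->4,3->4] -> levels [6 6 6 6 8]
  -> period-2 cycle (repeats step 6); tank 4 never drops to <=3
Tank 4 never reaches <=3 within 15 steps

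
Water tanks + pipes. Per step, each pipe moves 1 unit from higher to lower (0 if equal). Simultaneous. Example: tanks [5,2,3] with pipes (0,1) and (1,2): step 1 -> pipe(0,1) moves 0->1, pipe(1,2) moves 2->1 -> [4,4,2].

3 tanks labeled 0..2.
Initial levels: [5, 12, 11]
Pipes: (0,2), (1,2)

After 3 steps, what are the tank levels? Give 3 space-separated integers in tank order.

Step 1: flows [2->0,1->2] -> levels [6 11 11]
Step 2: flows [2->0,1=2] -> levels [7 11 10]
Step 3: flows [2->0,1->2] -> levels [8 10 10]

Answer: 8 10 10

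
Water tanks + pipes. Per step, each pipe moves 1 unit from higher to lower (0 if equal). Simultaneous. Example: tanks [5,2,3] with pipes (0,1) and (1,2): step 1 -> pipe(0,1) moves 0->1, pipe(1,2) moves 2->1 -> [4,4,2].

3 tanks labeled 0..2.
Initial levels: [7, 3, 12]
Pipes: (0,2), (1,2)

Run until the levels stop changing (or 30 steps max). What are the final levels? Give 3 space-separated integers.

Answer: 8 8 6

Derivation:
Step 1: flows [2->0,2->1] -> levels [8 4 10]
Step 2: flows [2->0,2->1] -> levels [9 5 8]
Step 3: flows [0->2,2->1] -> levels [8 6 8]
Step 4: flows [0=2,2->1] -> levels [8 7 7]
Step 5: flows [0->2,1=2] -> levels [7 7 8]
Step 6: flows [2->0,2->1] -> levels [8 8 6]
Step 7: flows [0->2,1->2] -> levels [7 7 8]
  -> period-2 cycle: step 7 state = step 5 state; never stabilizes
  -> state at step 30: (30-5) mod 2 = 1, same as step 6 -> [8 8 6]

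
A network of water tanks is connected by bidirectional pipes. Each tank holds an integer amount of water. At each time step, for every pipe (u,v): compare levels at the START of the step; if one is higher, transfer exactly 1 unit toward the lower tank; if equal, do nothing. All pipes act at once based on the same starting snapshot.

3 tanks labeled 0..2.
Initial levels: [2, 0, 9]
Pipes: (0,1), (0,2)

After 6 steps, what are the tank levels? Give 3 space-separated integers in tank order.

Step 1: flows [0->1,2->0] -> levels [2 1 8]
Step 2: flows [0->1,2->0] -> levels [2 2 7]
Step 3: flows [0=1,2->0] -> levels [3 2 6]
Step 4: flows [0->1,2->0] -> levels [3 3 5]
Step 5: flows [0=1,2->0] -> levels [4 3 4]
Step 6: flows [0->1,0=2] -> levels [3 4 4]

Answer: 3 4 4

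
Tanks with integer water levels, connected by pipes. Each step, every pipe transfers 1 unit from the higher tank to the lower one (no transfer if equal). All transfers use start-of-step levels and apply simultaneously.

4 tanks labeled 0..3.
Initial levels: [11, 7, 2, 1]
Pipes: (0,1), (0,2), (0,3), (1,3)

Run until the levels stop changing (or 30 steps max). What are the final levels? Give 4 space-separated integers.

Step 1: flows [0->1,0->2,0->3,1->3] -> levels [8 7 3 3]
Step 2: flows [0->1,0->2,0->3,1->3] -> levels [5 7 4 5]
Step 3: flows [1->0,0->2,0=3,1->3] -> levels [5 5 5 6]
Step 4: flows [0=1,0=2,3->0,3->1] -> levels [6 6 5 4]
Step 5: flows [0=1,0->2,0->3,1->3] -> levels [4 5 6 6]
Step 6: flows [1->0,2->0,3->0,3->1] -> levels [7 5 5 4]
Step 7: flows [0->1,0->2,0->3,1->3] -> levels [4 5 6 6]
  -> period-2 cycle: step 7 state = step 5 state; never stabilizes
  -> state at step 30: (30-5) mod 2 = 1, same as step 6 -> [7 5 5 4]

Answer: 7 5 5 4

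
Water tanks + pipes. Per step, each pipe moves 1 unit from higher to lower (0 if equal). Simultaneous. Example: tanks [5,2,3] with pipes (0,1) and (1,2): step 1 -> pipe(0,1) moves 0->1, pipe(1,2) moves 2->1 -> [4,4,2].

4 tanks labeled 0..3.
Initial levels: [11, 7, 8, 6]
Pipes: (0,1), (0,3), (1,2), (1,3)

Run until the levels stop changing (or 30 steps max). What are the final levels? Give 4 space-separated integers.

Answer: 7 8 8 9

Derivation:
Step 1: flows [0->1,0->3,2->1,1->3] -> levels [9 8 7 8]
Step 2: flows [0->1,0->3,1->2,1=3] -> levels [7 8 8 9]
Step 3: flows [1->0,3->0,1=2,3->1] -> levels [9 8 8 7]
Step 4: flows [0->1,0->3,1=2,1->3] -> levels [7 8 8 9]
  -> period-2 cycle: step 4 state = step 2 state; never stabilizes
  -> state at step 30: (30-2) mod 2 = 0, same as step 2 -> [7 8 8 9]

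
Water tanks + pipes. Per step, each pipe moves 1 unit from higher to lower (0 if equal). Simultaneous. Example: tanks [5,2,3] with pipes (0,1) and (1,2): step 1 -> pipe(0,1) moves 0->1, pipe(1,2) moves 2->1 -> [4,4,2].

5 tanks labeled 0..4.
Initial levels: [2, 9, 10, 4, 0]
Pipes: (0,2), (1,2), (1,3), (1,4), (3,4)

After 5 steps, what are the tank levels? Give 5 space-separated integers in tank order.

Answer: 5 5 5 5 5

Derivation:
Step 1: flows [2->0,2->1,1->3,1->4,3->4] -> levels [3 8 8 4 2]
Step 2: flows [2->0,1=2,1->3,1->4,3->4] -> levels [4 6 7 4 4]
Step 3: flows [2->0,2->1,1->3,1->4,3=4] -> levels [5 5 5 5 5]
Step 4: flows [0=2,1=2,1=3,1=4,3=4] -> levels [5 5 5 5 5]
  -> stable; steps 5..5 unchanged -> [5 5 5 5 5]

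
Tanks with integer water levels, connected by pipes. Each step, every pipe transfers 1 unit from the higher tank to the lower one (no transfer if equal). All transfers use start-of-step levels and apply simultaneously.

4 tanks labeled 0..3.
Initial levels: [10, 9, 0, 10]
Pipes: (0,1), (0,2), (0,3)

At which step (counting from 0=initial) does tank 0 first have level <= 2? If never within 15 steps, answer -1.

Step 1: flows [0->1,0->2,0=3] -> levels [8 10 1 10]
Step 2: flows [1->0,0->2,3->0] -> levels [9 9 2 9]
Step 3: flows [0=1,0->2,0=3] -> levels [8 9 3 9]
Step 4: flows [1->0,0->2,3->0] -> levels [9 8 4 8]
Step 5: flows [0->1,0->2,0->3] -> levels [6 9 5 9]
Step 6: flows [1->0,0->2,3->0] -> levels [7 8 6 8]
Step 7: flows [1->0,0->2,3->0] -> levels [8 7 7 7]
Step 8: flows [0->1,0->2,0->3] -> levels [5 8 8 8]
Step 9: flows [1->0,2->0,3->0] -> levels [8 7 7 7]
  -> period-2 cycle (repeats step 7); tank 0 never drops to <=2
Tank 0 never reaches <=2 within 15 steps

Answer: -1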